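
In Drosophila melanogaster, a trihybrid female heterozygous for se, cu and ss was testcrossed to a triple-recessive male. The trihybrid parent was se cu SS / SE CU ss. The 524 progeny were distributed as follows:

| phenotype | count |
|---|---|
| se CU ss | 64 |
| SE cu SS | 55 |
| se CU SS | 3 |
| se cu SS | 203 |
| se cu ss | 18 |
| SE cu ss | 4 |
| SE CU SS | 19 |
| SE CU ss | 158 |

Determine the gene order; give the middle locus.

The two rarest classes, se CU SS and SE cu ss, are the double crossovers. Comparing them with the parentals, only the cu allele has switched, so cu is the middle locus and the order is se – cu – ss.

cu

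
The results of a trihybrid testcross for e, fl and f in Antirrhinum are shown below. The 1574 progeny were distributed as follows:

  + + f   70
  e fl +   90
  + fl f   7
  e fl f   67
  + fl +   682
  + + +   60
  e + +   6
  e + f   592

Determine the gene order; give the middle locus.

The two most frequent reciprocal classes, e + f and + fl +, are the parental types, so the F1 was e + f / + fl +.
The two rarest classes, e + + and + fl f, are the double crossovers. Comparing them with the parentals, only the f allele has switched, so f is the middle locus and the order is e – f – fl.

f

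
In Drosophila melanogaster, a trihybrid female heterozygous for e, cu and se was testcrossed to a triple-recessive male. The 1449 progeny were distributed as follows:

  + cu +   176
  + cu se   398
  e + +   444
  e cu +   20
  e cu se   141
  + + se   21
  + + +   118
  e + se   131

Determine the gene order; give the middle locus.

cu

The two most frequent reciprocal classes, e + + and + cu se, are the parental types, so the F1 was e + + / + cu se.
The two rarest classes, e cu + and + + se, are the double crossovers. Comparing them with the parentals, only the cu allele has switched, so cu is the middle locus and the order is se – cu – e.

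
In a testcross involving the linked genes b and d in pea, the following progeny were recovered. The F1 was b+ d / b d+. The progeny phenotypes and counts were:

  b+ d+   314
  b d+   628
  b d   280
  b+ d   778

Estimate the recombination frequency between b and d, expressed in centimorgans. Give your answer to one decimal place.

The recombinant classes are b+ d+ and b d: 314 + 280 = 594.
Recombination frequency = 594/2000 = 0.2970 ≈ 29.7%, i.e. 29.7 centimorgans.

29.7 centimorgans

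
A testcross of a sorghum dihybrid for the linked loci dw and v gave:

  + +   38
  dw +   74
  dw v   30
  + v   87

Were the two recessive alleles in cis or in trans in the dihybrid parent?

trans

The two most frequent classes are + v (87) and dw + (74); these are the parental (non-recombinant) types.
So the F1 carried + v on one chromosome and dw + on the other — the recessive alleles are on opposite chromosomes (trans / repulsion).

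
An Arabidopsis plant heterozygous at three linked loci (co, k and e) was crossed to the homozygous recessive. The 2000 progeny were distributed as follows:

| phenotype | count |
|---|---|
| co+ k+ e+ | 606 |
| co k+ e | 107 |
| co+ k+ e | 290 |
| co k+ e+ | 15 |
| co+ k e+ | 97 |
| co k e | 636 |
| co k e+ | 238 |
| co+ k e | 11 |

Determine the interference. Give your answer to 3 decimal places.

0.592

The two most frequent reciprocal classes, co+ k+ e+ and co k e, are the parental types, so the F1 was co+ k+ e+ / co k e.
The two rarest classes, co k+ e+ and co+ k e, are the double crossovers. Comparing them with the parentals, only the co allele has switched, so co is the middle locus and the order is e – co – k.
e–co: (528 + 26)/2000 = 0.2770; co–k: (204 + 26)/2000 = 0.1150.
Expected DCO frequency = 0.2770 × 0.1150 ≈ 0.03186; observed = 26/2000 ≈ 0.01300.
Coefficient of coincidence = 0.01300/0.03186 ≈ 0.408; interference = 1 − 0.408 = 0.592.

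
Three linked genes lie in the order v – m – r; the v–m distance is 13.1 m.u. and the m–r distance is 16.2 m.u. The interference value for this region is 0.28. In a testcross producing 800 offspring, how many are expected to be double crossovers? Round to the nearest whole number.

12

Map distances give recombination frequencies of 0.131 and 0.162 for the two intervals.
With interference 0.28 (so coincidence = 0.72), expected double-crossover frequency = 0.131 × 0.162 × 0.72 = 0.01528.
Expected number = 0.01528 × 800 = 12.22 ≈ 12.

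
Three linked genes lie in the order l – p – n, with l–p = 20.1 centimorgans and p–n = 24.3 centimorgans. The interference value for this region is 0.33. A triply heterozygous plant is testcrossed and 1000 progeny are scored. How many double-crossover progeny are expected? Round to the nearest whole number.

Map distances give recombination frequencies of 0.201 and 0.243 for the two intervals.
With interference 0.33 (so coincidence = 0.67), expected double-crossover frequency = 0.201 × 0.243 × 0.67 = 0.03272.
Expected number = 0.03272 × 1000 = 32.72 ≈ 33.

33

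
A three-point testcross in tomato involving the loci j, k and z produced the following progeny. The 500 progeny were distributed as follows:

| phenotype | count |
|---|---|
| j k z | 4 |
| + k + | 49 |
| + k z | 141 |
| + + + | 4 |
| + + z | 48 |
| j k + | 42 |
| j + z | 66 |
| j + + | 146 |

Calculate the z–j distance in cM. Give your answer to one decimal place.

The two most frequent reciprocal classes, j + + and + k z, are the parental types, so the F1 was j + + / + k z.
The two rarest classes, + + + and j k z, are the double crossovers. Comparing them with the parentals, only the j allele has switched, so j is the middle locus and the order is z – j – k.
Crossovers in the z–j interval produce the single-crossover classes j + z and + k + (66 + 49 = 115) plus the double crossovers (8).
RF(z–j) = (115 + 8) / 500 = 123/500 = 0.2460 → 24.6 cM.

24.6 cM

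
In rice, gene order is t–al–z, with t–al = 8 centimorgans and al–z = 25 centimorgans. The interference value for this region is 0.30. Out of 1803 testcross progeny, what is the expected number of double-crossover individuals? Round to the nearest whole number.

25

Map distances give recombination frequencies of 0.080 and 0.250 for the two intervals.
With interference 0.30 (so coincidence = 0.70), expected double-crossover frequency = 0.080 × 0.250 × 0.70 = 0.01400.
Expected number = 0.01400 × 1803 = 25.24 ≈ 25.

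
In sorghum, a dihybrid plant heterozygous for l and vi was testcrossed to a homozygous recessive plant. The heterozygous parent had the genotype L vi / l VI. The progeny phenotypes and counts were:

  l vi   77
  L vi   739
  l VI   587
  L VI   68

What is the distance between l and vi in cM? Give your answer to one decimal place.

9.9 cM

The recombinant classes are L VI and l vi: 68 + 77 = 145.
Recombination frequency = 145/1471 = 0.0986 ≈ 9.9%, i.e. 9.9 cM.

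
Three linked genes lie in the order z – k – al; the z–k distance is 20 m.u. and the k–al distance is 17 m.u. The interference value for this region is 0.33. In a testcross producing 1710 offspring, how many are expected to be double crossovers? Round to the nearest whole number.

Map distances give recombination frequencies of 0.200 and 0.170 for the two intervals.
With interference 0.33 (so coincidence = 0.67), expected double-crossover frequency = 0.200 × 0.170 × 0.67 = 0.02278.
Expected number = 0.02278 × 1710 = 38.95 ≈ 39.

39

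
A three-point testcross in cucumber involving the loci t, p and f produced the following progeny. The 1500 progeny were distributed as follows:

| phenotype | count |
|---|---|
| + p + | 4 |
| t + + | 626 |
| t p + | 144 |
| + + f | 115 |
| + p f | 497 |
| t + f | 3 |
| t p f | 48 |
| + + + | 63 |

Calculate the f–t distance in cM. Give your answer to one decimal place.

7.9 cM

The two most frequent reciprocal classes, + p f and t + +, are the parental types, so the F1 was + p f / t + +.
The two rarest classes, + p + and t + f, are the double crossovers. Comparing them with the parentals, only the f allele has switched, so f is the middle locus and the order is p – f – t.
Crossovers in the f–t interval produce the single-crossover classes t p f and + + + (48 + 63 = 111) plus the double crossovers (7).
RF(f–t) = (111 + 7) / 1500 = 118/1500 = 0.0787 → 7.9 cM.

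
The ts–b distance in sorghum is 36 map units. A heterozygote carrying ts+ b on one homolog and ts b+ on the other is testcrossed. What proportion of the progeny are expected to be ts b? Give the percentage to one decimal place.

A map distance of 36 map units corresponds to a recombination frequency of 0.360.
The F1 is ts+ b / ts b+, so ts b is a recombinant gamete class with expected frequency r/2 = 0.360/2 = 0.1800.
That is 0.1800 = 18.0% of the progeny.

18.0%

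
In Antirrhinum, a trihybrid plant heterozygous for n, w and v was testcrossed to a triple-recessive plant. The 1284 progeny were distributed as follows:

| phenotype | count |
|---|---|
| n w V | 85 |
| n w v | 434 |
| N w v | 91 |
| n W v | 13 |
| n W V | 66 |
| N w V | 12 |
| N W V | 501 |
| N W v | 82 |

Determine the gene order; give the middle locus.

w

The two most frequent reciprocal classes, N W V and n w v, are the parental types, so the F1 was N W V / n w v.
The two rarest classes, N w V and n W v, are the double crossovers. Comparing them with the parentals, only the w allele has switched, so w is the middle locus and the order is n – w – v.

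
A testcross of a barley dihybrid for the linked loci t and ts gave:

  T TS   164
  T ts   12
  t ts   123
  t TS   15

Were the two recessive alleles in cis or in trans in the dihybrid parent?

The two most frequent classes are T TS (164) and t ts (123); these are the parental (non-recombinant) types.
So the F1 carried T TS on one chromosome and t ts on the other — the recessive alleles are on the same chromosome (cis / coupling).

cis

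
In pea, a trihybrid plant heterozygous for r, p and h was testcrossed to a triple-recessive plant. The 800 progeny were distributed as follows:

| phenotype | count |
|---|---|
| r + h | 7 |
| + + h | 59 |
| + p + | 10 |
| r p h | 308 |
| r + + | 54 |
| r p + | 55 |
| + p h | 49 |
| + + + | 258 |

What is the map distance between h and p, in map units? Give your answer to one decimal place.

16.4 map units

The two most frequent reciprocal classes, r p h and + + +, are the parental types, so the F1 was r p h / + + +.
The two rarest classes, r + h and + p +, are the double crossovers. Comparing them with the parentals, only the p allele has switched, so p is the middle locus and the order is r – p – h.
Crossovers in the p–h interval produce the single-crossover classes r p + and + + h (55 + 59 = 114) plus the double crossovers (17).
RF(p–h) = (114 + 17) / 800 = 131/800 = 0.1638 → 16.4 map units.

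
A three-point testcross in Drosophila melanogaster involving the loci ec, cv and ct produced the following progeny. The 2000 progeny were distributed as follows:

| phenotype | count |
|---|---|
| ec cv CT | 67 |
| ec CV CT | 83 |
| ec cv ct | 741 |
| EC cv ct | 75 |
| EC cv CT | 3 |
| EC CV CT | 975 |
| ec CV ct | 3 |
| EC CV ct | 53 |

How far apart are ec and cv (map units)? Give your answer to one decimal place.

The two most frequent reciprocal classes, EC CV CT and ec cv ct, are the parental types, so the F1 was EC CV CT / ec cv ct.
The two rarest classes, EC cv CT and ec CV ct, are the double crossovers. Comparing them with the parentals, only the cv allele has switched, so cv is the middle locus and the order is ct – cv – ec.
Crossovers in the cv–ec interval produce the single-crossover classes ec CV CT and EC cv ct (83 + 75 = 158) plus the double crossovers (6).
RF(cv–ec) = (158 + 6) / 2000 = 164/2000 = 0.0820 → 8.2 map units.

8.2 map units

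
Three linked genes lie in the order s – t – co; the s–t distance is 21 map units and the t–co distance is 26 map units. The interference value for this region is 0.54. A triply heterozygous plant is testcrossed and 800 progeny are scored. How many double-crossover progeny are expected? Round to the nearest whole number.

Map distances give recombination frequencies of 0.210 and 0.260 for the two intervals.
With interference 0.54 (so coincidence = 0.46), expected double-crossover frequency = 0.210 × 0.260 × 0.46 = 0.02512.
Expected number = 0.02512 × 800 = 20.09 ≈ 20.

20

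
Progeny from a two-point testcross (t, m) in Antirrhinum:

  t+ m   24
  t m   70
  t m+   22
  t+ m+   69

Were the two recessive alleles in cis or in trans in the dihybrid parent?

The two most frequent classes are t+ m+ (69) and t m (70); these are the parental (non-recombinant) types.
So the F1 carried t+ m+ on one chromosome and t m on the other — the recessive alleles are on the same chromosome (cis / coupling).

cis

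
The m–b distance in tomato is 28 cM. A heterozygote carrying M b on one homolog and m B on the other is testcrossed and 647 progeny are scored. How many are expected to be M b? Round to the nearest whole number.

233

A map distance of 28 cM corresponds to a recombination frequency of 0.280.
The F1 is M b / m B, so M b is a parental gamete class with expected frequency (1 − r)/2 = 0.720/2 = 0.3600.
Expected number = 0.3600 × 647 = 232.92 ≈ 233.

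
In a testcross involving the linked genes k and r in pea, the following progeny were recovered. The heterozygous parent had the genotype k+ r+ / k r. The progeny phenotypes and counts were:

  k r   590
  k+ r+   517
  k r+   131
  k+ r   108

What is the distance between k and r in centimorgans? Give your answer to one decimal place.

The recombinant classes are k+ r and k r+: 108 + 131 = 239.
Recombination frequency = 239/1346 = 0.1776 ≈ 17.8%, i.e. 17.8 centimorgans.

17.8 centimorgans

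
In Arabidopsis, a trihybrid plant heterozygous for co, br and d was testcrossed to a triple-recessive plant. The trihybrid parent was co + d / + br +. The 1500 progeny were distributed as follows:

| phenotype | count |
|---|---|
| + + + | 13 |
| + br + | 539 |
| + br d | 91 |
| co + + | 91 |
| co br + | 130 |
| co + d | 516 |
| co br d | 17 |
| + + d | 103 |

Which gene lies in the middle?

br

The two rarest classes, co br d and + + +, are the double crossovers. Comparing them with the parentals, only the br allele has switched, so br is the middle locus and the order is co – br – d.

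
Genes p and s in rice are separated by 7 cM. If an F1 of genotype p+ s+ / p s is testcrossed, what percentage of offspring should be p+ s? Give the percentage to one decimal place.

3.5%

A map distance of 7 cM corresponds to a recombination frequency of 0.070.
The F1 is p+ s+ / p s, so p+ s is a recombinant gamete class with expected frequency r/2 = 0.070/2 = 0.0350.
That is 0.0350 = 3.5% of the progeny.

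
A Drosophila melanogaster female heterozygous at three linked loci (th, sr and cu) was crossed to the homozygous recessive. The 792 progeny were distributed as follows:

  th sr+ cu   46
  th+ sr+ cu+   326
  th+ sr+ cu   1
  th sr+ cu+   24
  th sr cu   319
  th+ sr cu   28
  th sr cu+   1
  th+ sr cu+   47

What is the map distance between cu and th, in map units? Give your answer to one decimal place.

The two most frequent reciprocal classes, th+ sr+ cu+ and th sr cu, are the parental types, so the F1 was th+ sr+ cu+ / th sr cu.
The two rarest classes, th+ sr+ cu and th sr cu+, are the double crossovers. Comparing them with the parentals, only the cu allele has switched, so cu is the middle locus and the order is th – cu – sr.
Crossovers in the th–cu interval produce the single-crossover classes th sr+ cu+ and th+ sr cu (24 + 28 = 52) plus the double crossovers (2).
RF(th–cu) = (52 + 2) / 792 = 54/792 = 0.0682 → 6.8 map units.

6.8 map units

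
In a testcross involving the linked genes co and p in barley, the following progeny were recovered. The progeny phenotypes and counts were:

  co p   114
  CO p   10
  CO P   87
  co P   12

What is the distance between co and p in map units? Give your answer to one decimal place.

9.9 map units

The two most frequent classes, CO P (87) and co p (114), are the parental types, so the F1 was CO P / co p.
The recombinant classes are CO p and co P: 10 + 12 = 22.
Recombination frequency = 22/223 = 0.0987 ≈ 9.9%, i.e. 9.9 map units.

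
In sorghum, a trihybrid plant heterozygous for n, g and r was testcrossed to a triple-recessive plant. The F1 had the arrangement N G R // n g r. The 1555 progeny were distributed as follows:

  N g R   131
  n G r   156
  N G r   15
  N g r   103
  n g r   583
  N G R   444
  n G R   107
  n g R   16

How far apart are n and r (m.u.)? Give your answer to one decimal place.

15.5 m.u.

The two rarest classes, N G r and n g R, are the double crossovers. Comparing them with the parentals, only the r allele has switched, so r is the middle locus and the order is n – r – g.
Crossovers in the n–r interval produce the single-crossover classes n G R and N g r (107 + 103 = 210) plus the double crossovers (31).
RF(n–r) = (210 + 31) / 1555 = 241/1555 = 0.1550 → 15.5 m.u.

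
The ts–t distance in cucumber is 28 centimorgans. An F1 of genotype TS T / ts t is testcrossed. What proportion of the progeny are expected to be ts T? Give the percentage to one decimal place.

14.0%

A map distance of 28 centimorgans corresponds to a recombination frequency of 0.280.
The F1 is TS T / ts t, so ts T is a recombinant gamete class with expected frequency r/2 = 0.280/2 = 0.1400.
That is 0.1400 = 14.0% of the progeny.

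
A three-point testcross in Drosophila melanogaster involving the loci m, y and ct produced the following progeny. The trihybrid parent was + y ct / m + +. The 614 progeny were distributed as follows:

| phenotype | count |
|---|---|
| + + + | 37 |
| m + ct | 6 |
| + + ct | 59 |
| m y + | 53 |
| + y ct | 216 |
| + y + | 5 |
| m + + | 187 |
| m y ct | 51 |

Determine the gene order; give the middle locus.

ct

The two rarest classes, + y + and m + ct, are the double crossovers. Comparing them with the parentals, only the ct allele has switched, so ct is the middle locus and the order is y – ct – m.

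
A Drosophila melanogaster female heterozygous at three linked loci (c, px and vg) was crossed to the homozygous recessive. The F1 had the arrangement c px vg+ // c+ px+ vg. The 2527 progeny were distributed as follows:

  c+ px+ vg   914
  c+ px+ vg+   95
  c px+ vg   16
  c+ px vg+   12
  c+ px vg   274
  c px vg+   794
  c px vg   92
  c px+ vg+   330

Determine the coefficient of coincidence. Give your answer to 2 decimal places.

The two rarest classes, c+ px vg+ and c px+ vg, are the double crossovers. Comparing them with the parentals, only the c allele has switched, so c is the middle locus and the order is px – c – vg.
px–c: (604 + 28)/2527 = 0.2501; c–vg: (187 + 28)/2527 = 0.0851.
Expected DCO frequency = 0.2501 × 0.0851 ≈ 0.02128; observed = 28/2527 ≈ 0.01108.
Coefficient of coincidence = 0.01108/0.02128 ≈ 0.52.

0.52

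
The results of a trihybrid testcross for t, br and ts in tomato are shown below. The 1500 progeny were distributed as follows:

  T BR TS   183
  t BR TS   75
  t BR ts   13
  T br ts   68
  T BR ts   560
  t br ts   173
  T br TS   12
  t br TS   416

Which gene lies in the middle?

t

The two most frequent reciprocal classes, t br TS and T BR ts, are the parental types, so the F1 was t br TS / T BR ts.
The two rarest classes, T br TS and t BR ts, are the double crossovers. Comparing them with the parentals, only the t allele has switched, so t is the middle locus and the order is ts – t – br.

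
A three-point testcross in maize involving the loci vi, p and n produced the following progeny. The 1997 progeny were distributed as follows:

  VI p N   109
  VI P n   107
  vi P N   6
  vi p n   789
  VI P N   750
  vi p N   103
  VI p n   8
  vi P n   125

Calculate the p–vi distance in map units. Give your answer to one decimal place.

12.4 map units

The two most frequent reciprocal classes, vi p n and VI P N, are the parental types, so the F1 was vi p n / VI P N.
The two rarest classes, VI p n and vi P N, are the double crossovers. Comparing them with the parentals, only the vi allele has switched, so vi is the middle locus and the order is p – vi – n.
Crossovers in the p–vi interval produce the single-crossover classes vi P n and VI p N (125 + 109 = 234) plus the double crossovers (14).
RF(p–vi) = (234 + 14) / 1997 = 248/1997 = 0.1242 → 12.4 map units.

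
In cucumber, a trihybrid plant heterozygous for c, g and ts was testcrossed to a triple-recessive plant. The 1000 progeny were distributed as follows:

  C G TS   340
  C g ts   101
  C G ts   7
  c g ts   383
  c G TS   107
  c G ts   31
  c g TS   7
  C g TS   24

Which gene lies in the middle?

ts

The two most frequent reciprocal classes, C G TS and c g ts, are the parental types, so the F1 was C G TS / c g ts.
The two rarest classes, C G ts and c g TS, are the double crossovers. Comparing them with the parentals, only the ts allele has switched, so ts is the middle locus and the order is c – ts – g.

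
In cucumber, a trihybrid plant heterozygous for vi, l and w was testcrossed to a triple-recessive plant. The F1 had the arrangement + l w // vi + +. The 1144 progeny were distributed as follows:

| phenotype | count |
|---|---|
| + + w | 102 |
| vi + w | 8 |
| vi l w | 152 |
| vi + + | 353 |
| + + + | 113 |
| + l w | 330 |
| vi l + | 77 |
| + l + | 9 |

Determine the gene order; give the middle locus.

The two rarest classes, + l + and vi + w, are the double crossovers. Comparing them with the parentals, only the w allele has switched, so w is the middle locus and the order is vi – w – l.

w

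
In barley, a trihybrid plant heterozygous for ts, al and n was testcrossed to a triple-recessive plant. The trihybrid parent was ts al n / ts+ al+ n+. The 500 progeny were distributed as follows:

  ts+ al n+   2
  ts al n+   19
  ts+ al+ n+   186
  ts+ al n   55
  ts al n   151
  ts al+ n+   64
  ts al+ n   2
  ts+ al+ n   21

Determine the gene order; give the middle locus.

The two rarest classes, ts al+ n and ts+ al n+, are the double crossovers. Comparing them with the parentals, only the al allele has switched, so al is the middle locus and the order is n – al – ts.

al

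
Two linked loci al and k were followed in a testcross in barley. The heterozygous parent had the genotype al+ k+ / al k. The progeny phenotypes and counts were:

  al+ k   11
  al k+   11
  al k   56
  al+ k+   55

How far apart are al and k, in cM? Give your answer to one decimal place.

16.5 cM

The recombinant classes are al+ k and al k+: 11 + 11 = 22.
Recombination frequency = 22/133 = 0.1654 ≈ 16.5%, i.e. 16.5 cM.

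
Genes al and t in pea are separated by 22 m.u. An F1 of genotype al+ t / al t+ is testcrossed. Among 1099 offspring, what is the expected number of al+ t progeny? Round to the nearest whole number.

A map distance of 22 m.u. corresponds to a recombination frequency of 0.220.
The F1 is al+ t / al t+, so al+ t is a parental gamete class with expected frequency (1 − r)/2 = 0.780/2 = 0.3900.
Expected number = 0.3900 × 1099 = 428.61 ≈ 429.

429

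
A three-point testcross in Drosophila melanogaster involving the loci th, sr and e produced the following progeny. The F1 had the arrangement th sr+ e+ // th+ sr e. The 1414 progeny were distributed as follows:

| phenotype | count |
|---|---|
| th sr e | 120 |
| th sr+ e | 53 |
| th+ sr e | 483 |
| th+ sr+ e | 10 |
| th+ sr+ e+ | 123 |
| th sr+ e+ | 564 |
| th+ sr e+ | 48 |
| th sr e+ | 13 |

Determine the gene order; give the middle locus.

The two rarest classes, th sr e+ and th+ sr+ e, are the double crossovers. Comparing them with the parentals, only the sr allele has switched, so sr is the middle locus and the order is e – sr – th.

sr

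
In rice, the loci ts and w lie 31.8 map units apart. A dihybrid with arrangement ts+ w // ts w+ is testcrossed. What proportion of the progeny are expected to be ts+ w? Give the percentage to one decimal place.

34.1%

A map distance of 31.8 map units corresponds to a recombination frequency of 0.318.
The F1 is ts+ w / ts w+, so ts+ w is a parental gamete class with expected frequency (1 − r)/2 = 0.682/2 = 0.3410.
That is 0.3410 = 34.1% of the progeny.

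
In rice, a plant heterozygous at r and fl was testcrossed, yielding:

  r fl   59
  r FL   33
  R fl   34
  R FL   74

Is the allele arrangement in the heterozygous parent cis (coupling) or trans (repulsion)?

cis

The two most frequent classes are R FL (74) and r fl (59); these are the parental (non-recombinant) types.
So the F1 carried R FL on one chromosome and r fl on the other — the recessive alleles are on the same chromosome (cis / coupling).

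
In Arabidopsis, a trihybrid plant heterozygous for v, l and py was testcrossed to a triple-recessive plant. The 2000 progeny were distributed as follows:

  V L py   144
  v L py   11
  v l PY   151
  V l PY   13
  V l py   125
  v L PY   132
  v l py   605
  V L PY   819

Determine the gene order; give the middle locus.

The two most frequent reciprocal classes, v l py and V L PY, are the parental types, so the F1 was v l py / V L PY.
The two rarest classes, v L py and V l PY, are the double crossovers. Comparing them with the parentals, only the l allele has switched, so l is the middle locus and the order is v – l – py.

l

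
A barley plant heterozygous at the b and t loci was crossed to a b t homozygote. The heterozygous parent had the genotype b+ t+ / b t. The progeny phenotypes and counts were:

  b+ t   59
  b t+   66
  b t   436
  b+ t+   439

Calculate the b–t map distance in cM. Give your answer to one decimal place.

The recombinant classes are b+ t and b t+: 59 + 66 = 125.
Recombination frequency = 125/1000 = 0.1250 ≈ 12.5%, i.e. 12.5 cM.

12.5 cM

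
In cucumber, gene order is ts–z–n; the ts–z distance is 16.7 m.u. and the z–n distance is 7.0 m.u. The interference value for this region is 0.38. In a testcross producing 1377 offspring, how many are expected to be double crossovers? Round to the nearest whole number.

10

Map distances give recombination frequencies of 0.167 and 0.070 for the two intervals.
With interference 0.38 (so coincidence = 0.62), expected double-crossover frequency = 0.167 × 0.070 × 0.62 = 0.00725.
Expected number = 0.00725 × 1377 = 9.98 ≈ 10.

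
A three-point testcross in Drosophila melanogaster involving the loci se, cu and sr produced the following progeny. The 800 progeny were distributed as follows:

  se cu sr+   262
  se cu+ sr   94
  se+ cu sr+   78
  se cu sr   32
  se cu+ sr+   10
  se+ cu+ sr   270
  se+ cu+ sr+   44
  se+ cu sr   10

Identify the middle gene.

The two most frequent reciprocal classes, se+ cu+ sr and se cu sr+, are the parental types, so the F1 was se+ cu+ sr / se cu sr+.
The two rarest classes, se+ cu sr and se cu+ sr+, are the double crossovers. Comparing them with the parentals, only the cu allele has switched, so cu is the middle locus and the order is sr – cu – se.

cu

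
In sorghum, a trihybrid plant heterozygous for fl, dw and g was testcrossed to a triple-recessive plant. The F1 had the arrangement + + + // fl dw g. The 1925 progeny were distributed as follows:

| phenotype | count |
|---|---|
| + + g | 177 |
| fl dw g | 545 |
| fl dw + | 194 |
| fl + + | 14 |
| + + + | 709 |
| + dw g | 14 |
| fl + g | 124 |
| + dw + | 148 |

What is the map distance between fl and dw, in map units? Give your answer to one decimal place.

15.6 map units

The two rarest classes, fl + + and + dw g, are the double crossovers. Comparing them with the parentals, only the fl allele has switched, so fl is the middle locus and the order is g – fl – dw.
Crossovers in the fl–dw interval produce the single-crossover classes + dw + and fl + g (148 + 124 = 272) plus the double crossovers (28).
RF(fl–dw) = (272 + 28) / 1925 = 300/1925 = 0.1558 → 15.6 map units.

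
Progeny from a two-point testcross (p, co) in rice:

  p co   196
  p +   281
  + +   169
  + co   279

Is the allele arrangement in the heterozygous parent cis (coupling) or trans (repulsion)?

The two most frequent classes are + co (279) and p + (281); these are the parental (non-recombinant) types.
So the F1 carried + co on one chromosome and p + on the other — the recessive alleles are on opposite chromosomes (trans / repulsion).

trans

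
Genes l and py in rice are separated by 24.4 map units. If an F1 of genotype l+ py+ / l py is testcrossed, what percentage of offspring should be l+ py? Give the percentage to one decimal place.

A map distance of 24.4 map units corresponds to a recombination frequency of 0.244.
The F1 is l+ py+ / l py, so l+ py is a recombinant gamete class with expected frequency r/2 = 0.244/2 = 0.1220.
That is 0.1220 = 12.2% of the progeny.

12.2%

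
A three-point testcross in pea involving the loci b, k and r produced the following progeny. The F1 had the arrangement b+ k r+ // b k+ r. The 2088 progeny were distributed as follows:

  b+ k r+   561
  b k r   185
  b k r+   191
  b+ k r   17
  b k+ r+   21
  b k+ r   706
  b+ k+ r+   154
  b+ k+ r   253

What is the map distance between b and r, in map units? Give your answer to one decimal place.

23.1 map units

The two rarest classes, b+ k r and b k+ r+, are the double crossovers. Comparing them with the parentals, only the r allele has switched, so r is the middle locus and the order is k – r – b.
Crossovers in the r–b interval produce the single-crossover classes b k r+ and b+ k+ r (191 + 253 = 444) plus the double crossovers (38).
RF(r–b) = (444 + 38) / 2088 = 482/2088 = 0.2308 → 23.1 map units.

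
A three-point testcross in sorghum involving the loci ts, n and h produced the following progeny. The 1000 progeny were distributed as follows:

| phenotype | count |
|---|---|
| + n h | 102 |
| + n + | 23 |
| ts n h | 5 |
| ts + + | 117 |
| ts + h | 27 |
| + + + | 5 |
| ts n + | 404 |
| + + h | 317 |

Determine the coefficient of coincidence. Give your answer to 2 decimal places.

The two most frequent reciprocal classes, ts n + and + + h, are the parental types, so the F1 was ts n + / + + h.
The two rarest classes, ts n h and + + +, are the double crossovers. Comparing them with the parentals, only the h allele has switched, so h is the middle locus and the order is n – h – ts.
n–h: (219 + 10)/1000 = 0.2290; h–ts: (50 + 10)/1000 = 0.0600.
Expected DCO frequency = 0.2290 × 0.0600 ≈ 0.01374; observed = 10/1000 ≈ 0.01000.
Coefficient of coincidence = 0.01000/0.01374 ≈ 0.73.

0.73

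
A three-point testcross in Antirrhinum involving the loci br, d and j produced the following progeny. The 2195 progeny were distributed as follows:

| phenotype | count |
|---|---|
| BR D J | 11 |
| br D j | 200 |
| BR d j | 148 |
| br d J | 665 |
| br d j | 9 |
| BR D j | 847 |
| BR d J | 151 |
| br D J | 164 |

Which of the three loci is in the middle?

The two most frequent reciprocal classes, br d J and BR D j, are the parental types, so the F1 was br d J / BR D j.
The two rarest classes, br d j and BR D J, are the double crossovers. Comparing them with the parentals, only the j allele has switched, so j is the middle locus and the order is br – j – d.

j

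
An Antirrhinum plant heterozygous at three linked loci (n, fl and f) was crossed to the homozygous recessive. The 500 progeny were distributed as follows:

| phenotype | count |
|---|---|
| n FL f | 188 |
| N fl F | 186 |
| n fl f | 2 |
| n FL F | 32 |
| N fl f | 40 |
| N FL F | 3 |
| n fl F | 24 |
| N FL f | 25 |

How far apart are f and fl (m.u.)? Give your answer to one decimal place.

The two most frequent reciprocal classes, n FL f and N fl F, are the parental types, so the F1 was n FL f / N fl F.
The two rarest classes, n fl f and N FL F, are the double crossovers. Comparing them with the parentals, only the fl allele has switched, so fl is the middle locus and the order is f – fl – n.
Crossovers in the f–fl interval produce the single-crossover classes n FL F and N fl f (32 + 40 = 72) plus the double crossovers (5).
RF(f–fl) = (72 + 5) / 500 = 77/500 = 0.1540 → 15.4 m.u.

15.4 m.u.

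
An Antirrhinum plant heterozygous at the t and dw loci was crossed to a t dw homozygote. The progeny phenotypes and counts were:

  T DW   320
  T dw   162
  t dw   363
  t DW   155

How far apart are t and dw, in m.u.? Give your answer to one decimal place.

The two most frequent classes, T DW (320) and t dw (363), are the parental types, so the F1 was T DW / t dw.
The recombinant classes are T dw and t DW: 162 + 155 = 317.
Recombination frequency = 317/1000 = 0.3170 ≈ 31.7%, i.e. 31.7 m.u.

31.7 m.u.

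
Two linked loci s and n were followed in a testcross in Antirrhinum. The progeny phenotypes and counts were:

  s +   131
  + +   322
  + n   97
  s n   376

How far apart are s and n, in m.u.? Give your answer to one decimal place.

24.6 m.u.

The two most frequent classes, + + (322) and s n (376), are the parental types, so the F1 was + + / s n.
The recombinant classes are + n and s +: 97 + 131 = 228.
Recombination frequency = 228/926 = 0.2462 ≈ 24.6%, i.e. 24.6 m.u.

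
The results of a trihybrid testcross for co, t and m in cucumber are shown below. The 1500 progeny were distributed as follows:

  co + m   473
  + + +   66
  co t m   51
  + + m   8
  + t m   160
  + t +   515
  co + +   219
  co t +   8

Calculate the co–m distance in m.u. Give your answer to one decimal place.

The two most frequent reciprocal classes, + t + and co + m, are the parental types, so the F1 was + t + / co + m.
The two rarest classes, co t + and + + m, are the double crossovers. Comparing them with the parentals, only the co allele has switched, so co is the middle locus and the order is m – co – t.
Crossovers in the m–co interval produce the single-crossover classes + t m and co + + (160 + 219 = 379) plus the double crossovers (16).
RF(m–co) = (379 + 16) / 1500 = 395/1500 = 0.2633 → 26.3 m.u.

26.3 m.u.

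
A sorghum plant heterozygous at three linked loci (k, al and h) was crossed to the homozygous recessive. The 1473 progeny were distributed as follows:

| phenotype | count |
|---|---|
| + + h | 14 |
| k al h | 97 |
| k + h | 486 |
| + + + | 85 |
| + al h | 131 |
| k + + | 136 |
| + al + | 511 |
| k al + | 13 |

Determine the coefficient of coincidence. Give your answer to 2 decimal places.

The two most frequent reciprocal classes, k + h and + al +, are the parental types, so the F1 was k + h / + al +.
The two rarest classes, + + h and k al +, are the double crossovers. Comparing them with the parentals, only the k allele has switched, so k is the middle locus and the order is al – k – h.
al–k: (182 + 27)/1473 = 0.1419; k–h: (267 + 27)/1473 = 0.1996.
Expected DCO frequency = 0.1419 × 0.1996 ≈ 0.02832; observed = 27/1473 ≈ 0.01833.
Coefficient of coincidence = 0.01833/0.02832 ≈ 0.65.

0.65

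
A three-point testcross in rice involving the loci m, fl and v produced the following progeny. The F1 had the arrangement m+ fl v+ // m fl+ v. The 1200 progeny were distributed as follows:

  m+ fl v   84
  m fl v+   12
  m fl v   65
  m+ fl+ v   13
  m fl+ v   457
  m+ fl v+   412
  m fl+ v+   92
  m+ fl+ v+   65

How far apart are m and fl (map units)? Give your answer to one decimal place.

The two rarest classes, m fl v+ and m+ fl+ v, are the double crossovers. Comparing them with the parentals, only the m allele has switched, so m is the middle locus and the order is fl – m – v.
Crossovers in the fl–m interval produce the single-crossover classes m+ fl+ v+ and m fl v (65 + 65 = 130) plus the double crossovers (25).
RF(fl–m) = (130 + 25) / 1200 = 155/1200 = 0.1292 → 12.9 map units.

12.9 map units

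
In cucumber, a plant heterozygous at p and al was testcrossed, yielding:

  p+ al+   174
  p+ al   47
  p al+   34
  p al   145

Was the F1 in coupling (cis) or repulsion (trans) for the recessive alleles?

The two most frequent classes are p+ al+ (174) and p al (145); these are the parental (non-recombinant) types.
So the F1 carried p+ al+ on one chromosome and p al on the other — the recessive alleles are on the same chromosome (cis / coupling).

cis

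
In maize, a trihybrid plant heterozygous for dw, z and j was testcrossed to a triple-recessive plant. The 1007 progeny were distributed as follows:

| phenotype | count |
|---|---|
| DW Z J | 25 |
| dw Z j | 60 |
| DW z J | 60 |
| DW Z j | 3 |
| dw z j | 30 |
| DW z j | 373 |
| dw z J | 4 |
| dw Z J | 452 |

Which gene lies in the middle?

z

The two most frequent reciprocal classes, dw Z J and DW z j, are the parental types, so the F1 was dw Z J / DW z j.
The two rarest classes, dw z J and DW Z j, are the double crossovers. Comparing them with the parentals, only the z allele has switched, so z is the middle locus and the order is dw – z – j.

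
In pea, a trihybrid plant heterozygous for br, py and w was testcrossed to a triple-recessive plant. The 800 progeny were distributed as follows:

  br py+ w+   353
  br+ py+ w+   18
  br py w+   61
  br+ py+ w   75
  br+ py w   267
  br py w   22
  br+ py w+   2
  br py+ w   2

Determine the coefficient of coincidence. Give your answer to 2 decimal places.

0.52

The two most frequent reciprocal classes, br+ py w and br py+ w+, are the parental types, so the F1 was br+ py w / br py+ w+.
The two rarest classes, br+ py w+ and br py+ w, are the double crossovers. Comparing them with the parentals, only the w allele has switched, so w is the middle locus and the order is br – w – py.
br–w: (40 + 4)/800 = 0.0550; w–py: (136 + 4)/800 = 0.1750.
Expected DCO frequency = 0.0550 × 0.1750 ≈ 0.00962; observed = 4/800 ≈ 0.00500.
Coefficient of coincidence = 0.00500/0.00962 ≈ 0.52.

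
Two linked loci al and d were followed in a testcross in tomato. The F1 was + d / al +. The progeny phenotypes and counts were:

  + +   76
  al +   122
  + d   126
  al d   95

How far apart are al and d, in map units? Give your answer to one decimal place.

The recombinant classes are + + and al d: 76 + 95 = 171.
Recombination frequency = 171/419 = 0.4081 ≈ 40.8%, i.e. 40.8 map units.

40.8 map units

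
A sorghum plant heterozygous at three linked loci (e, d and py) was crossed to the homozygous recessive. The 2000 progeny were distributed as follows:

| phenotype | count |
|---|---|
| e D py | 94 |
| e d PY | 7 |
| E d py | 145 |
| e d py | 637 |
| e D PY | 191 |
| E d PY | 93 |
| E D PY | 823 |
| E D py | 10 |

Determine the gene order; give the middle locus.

py

The two most frequent reciprocal classes, e d py and E D PY, are the parental types, so the F1 was e d py / E D PY.
The two rarest classes, e d PY and E D py, are the double crossovers. Comparing them with the parentals, only the py allele has switched, so py is the middle locus and the order is e – py – d.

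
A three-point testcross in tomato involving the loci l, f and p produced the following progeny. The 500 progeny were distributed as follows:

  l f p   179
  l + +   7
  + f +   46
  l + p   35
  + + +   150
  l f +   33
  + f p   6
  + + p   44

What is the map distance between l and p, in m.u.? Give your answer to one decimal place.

The two most frequent reciprocal classes, l f p and + + +, are the parental types, so the F1 was l f p / + + +.
The two rarest classes, + f p and l + +, are the double crossovers. Comparing them with the parentals, only the l allele has switched, so l is the middle locus and the order is p – l – f.
Crossovers in the p–l interval produce the single-crossover classes l f + and + + p (33 + 44 = 77) plus the double crossovers (13).
RF(p–l) = (77 + 13) / 500 = 90/500 = 0.1800 → 18.0 m.u.

18.0 m.u.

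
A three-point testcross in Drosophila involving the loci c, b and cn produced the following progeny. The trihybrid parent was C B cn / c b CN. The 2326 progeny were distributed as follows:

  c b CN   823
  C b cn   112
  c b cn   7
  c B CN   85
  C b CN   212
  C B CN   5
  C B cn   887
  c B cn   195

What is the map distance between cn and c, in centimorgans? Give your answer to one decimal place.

The two rarest classes, C B CN and c b cn, are the double crossovers. Comparing them with the parentals, only the cn allele has switched, so cn is the middle locus and the order is b – cn – c.
Crossovers in the cn–c interval produce the single-crossover classes c B cn and C b CN (195 + 212 = 407) plus the double crossovers (12).
RF(cn–c) = (407 + 12) / 2326 = 419/2326 = 0.1801 → 18.0 centimorgans.

18.0 centimorgans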